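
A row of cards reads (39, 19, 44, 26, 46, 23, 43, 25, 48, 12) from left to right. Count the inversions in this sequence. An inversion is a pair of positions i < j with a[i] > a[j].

23 inversions

Sweep left to right; for each value list the smaller values that follow it:
39 → 19, 26, 23, 25, 12 → 5
19 → 12 → 1
44 → 26, 23, 43, 25, 12 → 5
26 → 23, 25, 12 → 3
46 → 23, 43, 25, 12 → 4
23 → 12 → 1
43 → 25, 12 → 2
25 → 12 → 1
48 → 12 → 1
12 → none → 0
Sum: 5 + 1 + 5 + 3 + 4 + 1 + 2 + 1 + 1 + 0 = 23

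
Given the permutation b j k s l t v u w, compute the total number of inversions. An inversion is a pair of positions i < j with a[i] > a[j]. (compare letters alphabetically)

2 out-of-order pairs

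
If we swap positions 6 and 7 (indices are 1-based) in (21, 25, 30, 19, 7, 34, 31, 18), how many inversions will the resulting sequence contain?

13

Positions 6 and 7 hold 34 and 31; after swapping, the array is [21, 25, 30, 19, 7, 31, 34, 18].
Count, for each position, how many later elements it exceeds:
21: 3
25: 3
30: 3
19: 2
7: 0
31: 1
34: 1
18: 0
Sum: 3 + 3 + 3 + 2 + 0 + 1 + 1 + 0 = 13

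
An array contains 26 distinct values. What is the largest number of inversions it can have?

A reversed (strictly descending) arrangement makes every pair an inversion, giving C(26, 2) inversions.
C(26, 2) = 26·25/2 = 325

There are 325 inversions.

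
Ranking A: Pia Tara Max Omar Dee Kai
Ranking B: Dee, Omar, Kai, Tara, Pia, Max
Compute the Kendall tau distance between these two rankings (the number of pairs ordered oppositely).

Assign each item its position (1..6) in the first ordering, then rewrite the second ordering as that position sequence:
positions: Pia→1, Tara→2, Max→3, Omar→4, Dee→5, Kai→6
second ordering as positions: [5, 4, 6, 2, 1, 3]
Discordant pairs = inversions in this position sequence.
5: 4, 2, 1, 3 → 4
4: 2, 1, 3 → 3
6: 2, 1, 3 → 3
2: 1 → 1
1: 0
3: 0
Total: 4 + 3 + 3 + 1 + 0 + 0 = 11

Discordant pairs: 11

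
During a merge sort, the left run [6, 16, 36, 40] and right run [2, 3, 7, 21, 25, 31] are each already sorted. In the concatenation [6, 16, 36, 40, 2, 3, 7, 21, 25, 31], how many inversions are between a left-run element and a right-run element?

17 split inversions

Take each right-half value and tally the left-half values above it:
r = 2: 6, 16, 36, 40 → 4
r = 3: 6, 16, 36, 40 → 4
r = 7: 16, 36, 40 → 3
r = 21: 36, 40 → 2
r = 25: 36, 40 → 2
r = 31: 36, 40 → 2
Cross-inversions: 4 + 4 + 3 + 2 + 2 + 2 = 17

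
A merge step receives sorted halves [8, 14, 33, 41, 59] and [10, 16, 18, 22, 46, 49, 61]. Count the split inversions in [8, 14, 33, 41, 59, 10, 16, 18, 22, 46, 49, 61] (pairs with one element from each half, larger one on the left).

Count, for every r in R, how many entries of L exceed r:
r = 10: 14, 33, 41, 59 → 4
r = 16: 33, 41, 59 → 3
r = 18: 33, 41, 59 → 3
r = 22: 33, 41, 59 → 3
r = 46: 59 → 1
r = 49: 59 → 1
r = 61: none → 0
Cross-inversions: 4 + 3 + 3 + 3 + 1 + 1 + 0 = 15

15 split inversions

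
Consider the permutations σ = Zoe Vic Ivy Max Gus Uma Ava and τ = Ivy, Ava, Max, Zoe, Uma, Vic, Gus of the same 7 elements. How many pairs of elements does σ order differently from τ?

11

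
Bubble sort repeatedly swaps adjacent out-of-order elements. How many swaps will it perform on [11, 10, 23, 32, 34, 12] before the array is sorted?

4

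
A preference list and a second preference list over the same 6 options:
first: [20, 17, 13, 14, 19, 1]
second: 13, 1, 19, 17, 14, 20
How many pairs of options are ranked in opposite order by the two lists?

Assign each item its position (1..6) in the first ordering, then rewrite the second ordering as that position sequence:
positions: 20→1, 17→2, 13→3, 14→4, 19→5, 1→6
second ordering as positions: [3, 6, 5, 2, 4, 1]
Discordant pairs = inversions in this position sequence.
3: 2, 1 → 2
6: 5, 2, 4, 1 → 4
5: 2, 4, 1 → 3
2: 1 → 1
4: 1 → 1
1: 0
Total: 2 + 4 + 3 + 1 + 1 + 0 = 11

11 pairs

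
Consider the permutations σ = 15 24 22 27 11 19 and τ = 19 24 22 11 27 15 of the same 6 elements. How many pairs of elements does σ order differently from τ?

Assign each item its position (1..6) in the first ordering, then rewrite the second ordering as that position sequence:
positions: 15→1, 24→2, 22→3, 27→4, 11→5, 19→6
second ordering as positions: [6, 2, 3, 5, 4, 1]
Discordant pairs = inversions in this position sequence.
6: 2, 3, 5, 4, 1 → 5
2: 1 → 1
3: 1 → 1
5: 4, 1 → 2
4: 1 → 1
1: 0
Total: 5 + 1 + 1 + 2 + 1 + 0 = 10

10 discordant pairs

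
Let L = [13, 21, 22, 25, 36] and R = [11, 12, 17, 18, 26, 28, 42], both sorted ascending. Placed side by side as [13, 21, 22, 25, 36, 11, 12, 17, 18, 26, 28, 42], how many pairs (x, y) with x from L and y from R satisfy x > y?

Count, for every r in R, how many entries of L exceed r:
r = 11: 13, 21, 22, 25, 36 → 5
r = 12: 13, 21, 22, 25, 36 → 5
r = 17: 21, 22, 25, 36 → 4
r = 18: 21, 22, 25, 36 → 4
r = 26: 36 → 1
r = 28: 36 → 1
r = 42: none → 0
Cross-inversions: 5 + 5 + 4 + 4 + 1 + 1 + 0 = 20

20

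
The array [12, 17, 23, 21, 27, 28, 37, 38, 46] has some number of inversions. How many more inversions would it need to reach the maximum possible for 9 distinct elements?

Maximum inversions for 9 distinct elements is C(9, 2) = 9·8/2 = 36.
Current inversions — for each element, count later smaller elements:
12: 0
17: 0
23: 1
21: 0
27: 0
28: 0
37: 0
38: 0
46: 0
Current total: 0 + 0 + 1 + 0 + 0 + 0 + 0 + 0 + 0 = 1
Shortfall: 36 − 1 = 35

35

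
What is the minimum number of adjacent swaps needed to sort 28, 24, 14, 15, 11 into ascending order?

9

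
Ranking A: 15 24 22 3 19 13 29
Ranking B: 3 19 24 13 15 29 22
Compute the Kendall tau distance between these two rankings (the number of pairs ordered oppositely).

Assign each item its position (1..7) in the first ordering, then rewrite the second ordering as that position sequence:
positions: 15→1, 24→2, 22→3, 3→4, 19→5, 13→6, 29→7
second ordering as positions: [4, 5, 2, 6, 1, 7, 3]
Discordant pairs = inversions in this position sequence.
4: 2, 1, 3 → 3
5: 2, 1, 3 → 3
2: 1 → 1
6: 1, 3 → 2
1: 0
7: 3 → 1
3: 0
Total: 3 + 3 + 1 + 2 + 0 + 1 + 0 = 10

10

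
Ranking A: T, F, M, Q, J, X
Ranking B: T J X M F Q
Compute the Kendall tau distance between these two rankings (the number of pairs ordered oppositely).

7

Assign each item its position (1..6) in the first ordering, then rewrite the second ordering as that position sequence:
positions: T→1, F→2, M→3, Q→4, J→5, X→6
second ordering as positions: [1, 5, 6, 3, 2, 4]
Discordant pairs = inversions in this position sequence.
1: 0
5: 3, 2, 4 → 3
6: 3, 2, 4 → 3
3: 2 → 1
2: 0
4: 0
Total: 0 + 3 + 3 + 1 + 0 + 0 = 7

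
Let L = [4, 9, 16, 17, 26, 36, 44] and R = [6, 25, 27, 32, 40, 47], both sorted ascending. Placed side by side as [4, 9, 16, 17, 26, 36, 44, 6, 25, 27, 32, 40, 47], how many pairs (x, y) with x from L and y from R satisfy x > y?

Take each right-half value and tally the left-half values above it:
r = 6: 9, 16, 17, 26, 36, 44 → 6
r = 25: 26, 36, 44 → 3
r = 27: 36, 44 → 2
r = 32: 36, 44 → 2
r = 40: 44 → 1
r = 47: none → 0
Cross-inversions: 6 + 3 + 2 + 2 + 1 + 0 = 14

There are 14 cross-inversions.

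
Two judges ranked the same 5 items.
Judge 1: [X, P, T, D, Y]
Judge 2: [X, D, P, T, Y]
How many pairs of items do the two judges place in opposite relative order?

Assign each item its position (1..5) in the first ordering, then rewrite the second ordering as that position sequence:
positions: X→1, P→2, T→3, D→4, Y→5
second ordering as positions: [1, 4, 2, 3, 5]
Discordant pairs = inversions in this position sequence.
1: 0
4: 2, 3 → 2
2: 0
3: 0
5: 0
Total: 0 + 2 + 0 + 0 + 0 = 2

2 discordant pairs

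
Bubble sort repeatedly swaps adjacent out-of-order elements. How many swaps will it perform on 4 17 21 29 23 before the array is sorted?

1

Minimum adjacent swaps = number of inversions (each swap of adjacent out-of-order elements removes one inversion and no swap can remove more).
Count inversions — for each element, later elements that are smaller:
4: none → 0
17: none → 0
21: none → 0
29: 23 → 1
23: none → 0
Total inversions: 0 + 0 + 0 + 1 + 0 = 1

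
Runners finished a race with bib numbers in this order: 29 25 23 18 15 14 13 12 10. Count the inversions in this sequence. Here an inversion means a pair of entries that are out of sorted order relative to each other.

There are 36 inversions.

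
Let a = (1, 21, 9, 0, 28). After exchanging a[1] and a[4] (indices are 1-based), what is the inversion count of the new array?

3 inversions

Positions 1 and 4 hold 1 and 0; after swapping, the array is [0, 21, 9, 1, 28].
Count, for each position, how many later elements it exceeds:
0: 0
21: 2
9: 1
1: 0
28: 0
Sum: 0 + 2 + 1 + 0 + 0 = 3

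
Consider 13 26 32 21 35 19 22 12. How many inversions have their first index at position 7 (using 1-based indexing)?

1

The element at index 7 is 22.
Elements after it: 12
Those smaller than 22: 12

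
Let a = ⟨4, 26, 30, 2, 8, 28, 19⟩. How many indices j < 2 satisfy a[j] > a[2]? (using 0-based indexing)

0 such elements

The element at index 2 is 30.
Elements before it: 4, 26
None of them are larger than 30.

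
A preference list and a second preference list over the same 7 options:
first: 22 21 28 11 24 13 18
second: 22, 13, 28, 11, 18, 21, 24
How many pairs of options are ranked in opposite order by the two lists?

8

Assign each item its position (1..7) in the first ordering, then rewrite the second ordering as that position sequence:
positions: 22→1, 21→2, 28→3, 11→4, 24→5, 13→6, 18→7
second ordering as positions: [1, 6, 3, 4, 7, 2, 5]
Discordant pairs = inversions in this position sequence.
1: 0
6: 3, 4, 2, 5 → 4
3: 2 → 1
4: 2 → 1
7: 2, 5 → 2
2: 0
5: 0
Total: 0 + 4 + 1 + 1 + 2 + 0 + 0 = 8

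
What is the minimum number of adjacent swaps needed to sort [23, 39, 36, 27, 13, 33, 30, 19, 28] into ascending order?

22 adjacent swaps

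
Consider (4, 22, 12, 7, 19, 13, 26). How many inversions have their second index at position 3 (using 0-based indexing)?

The element at index 3 is 7.
Elements before it: 4, 22, 12
Those larger than 7: 22, 12

2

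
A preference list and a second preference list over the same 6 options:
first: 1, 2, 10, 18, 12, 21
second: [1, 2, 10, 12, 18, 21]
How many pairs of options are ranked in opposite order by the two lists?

1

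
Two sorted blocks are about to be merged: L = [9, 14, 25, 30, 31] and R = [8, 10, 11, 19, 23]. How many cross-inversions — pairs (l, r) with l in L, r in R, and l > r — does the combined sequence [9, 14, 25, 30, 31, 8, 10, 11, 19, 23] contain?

19 split inversions

Count, for every r in R, how many entries of L exceed r:
r = 8: 9, 14, 25, 30, 31 → 5
r = 10: 14, 25, 30, 31 → 4
r = 11: 14, 25, 30, 31 → 4
r = 19: 25, 30, 31 → 3
r = 23: 25, 30, 31 → 3
Cross-inversions: 5 + 4 + 4 + 3 + 3 = 19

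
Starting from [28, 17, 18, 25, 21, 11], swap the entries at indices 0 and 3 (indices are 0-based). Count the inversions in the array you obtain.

Positions 0 and 3 hold 28 and 25; after swapping, the array is [25, 17, 18, 28, 21, 11].
For each element, count later entries that are smaller:
25: 4
17: 1
18: 1
28: 2
21: 1
11: 0
Sum: 4 + 1 + 1 + 2 + 1 + 0 = 9

9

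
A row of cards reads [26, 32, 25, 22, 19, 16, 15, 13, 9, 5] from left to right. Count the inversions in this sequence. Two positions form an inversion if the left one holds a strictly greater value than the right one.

For each element, count later entries that are smaller:
26: 8
32: 8
25: 7
22: 6
19: 5
16: 4
15: 3
13: 2
9: 1
5: 0
Sum: 8 + 8 + 7 + 6 + 5 + 4 + 3 + 2 + 1 + 0 = 44

44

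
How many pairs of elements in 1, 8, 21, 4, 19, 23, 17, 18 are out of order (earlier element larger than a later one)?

Count, for each position, how many later elements it exceeds:
1 → none → 0
8 → 4 → 1
21 → 4, 19, 17, 18 → 4
4 → none → 0
19 → 17, 18 → 2
23 → 17, 18 → 2
17 → none → 0
18 → none → 0
Sum: 0 + 1 + 4 + 0 + 2 + 2 + 0 + 0 = 9

Inversions: 9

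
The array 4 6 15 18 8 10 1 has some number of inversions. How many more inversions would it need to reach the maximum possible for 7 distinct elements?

Maximum inversions for 7 distinct elements is C(7, 2) = 7·6/2 = 21.
Current inversions — for each element, count later smaller elements:
4: 1
6: 1
15: 3
18: 3
8: 1
10: 1
1: 0
Current total: 1 + 1 + 3 + 3 + 1 + 1 + 0 = 10
Shortfall: 21 − 10 = 11

11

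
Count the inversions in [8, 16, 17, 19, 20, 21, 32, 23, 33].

Inversions: 1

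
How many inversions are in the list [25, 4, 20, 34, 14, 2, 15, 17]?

Count, for each position, how many later elements it exceeds:
25: 6
4: 1
20: 4
34: 4
14: 1
2: 0
15: 0
17: 0
Sum: 6 + 1 + 4 + 4 + 1 + 0 + 0 + 0 = 16

16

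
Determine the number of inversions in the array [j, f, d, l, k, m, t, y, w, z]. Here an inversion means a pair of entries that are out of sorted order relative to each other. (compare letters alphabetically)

5 inversions

Sweep left to right; for each value list the smaller values that follow it:
j → f, d → 2
f → d → 1
d → none → 0
l → k → 1
k → none → 0
m → none → 0
t → none → 0
y → w → 1
w → none → 0
z → none → 0
Sum: 2 + 1 + 0 + 1 + 0 + 0 + 0 + 1 + 0 + 0 = 5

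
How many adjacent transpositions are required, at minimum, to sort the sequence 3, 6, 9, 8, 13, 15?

1

The minimum number of adjacent swaps to sort an array equals its inversion count, since every such swap removes exactly one inversion.
Count inversions — for each element, later elements that are smaller:
3: none → 0
6: none → 0
9: 8 → 1
8: none → 0
13: none → 0
15: none → 0
Total inversions: 0 + 0 + 1 + 0 + 0 + 0 = 1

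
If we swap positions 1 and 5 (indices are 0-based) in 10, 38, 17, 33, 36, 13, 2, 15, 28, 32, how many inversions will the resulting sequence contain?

There are 16 inversions.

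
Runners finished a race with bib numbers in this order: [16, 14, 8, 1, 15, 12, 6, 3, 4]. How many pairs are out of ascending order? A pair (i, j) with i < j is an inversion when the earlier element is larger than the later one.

Sweep left to right; for each value list the smaller values that follow it:
16 → 14, 8, 1, 15, 12, 6, 3, 4 → 8
14 → 8, 1, 12, 6, 3, 4 → 6
8 → 1, 6, 3, 4 → 4
1 → none → 0
15 → 12, 6, 3, 4 → 4
12 → 6, 3, 4 → 3
6 → 3, 4 → 2
3 → none → 0
4 → none → 0
Sum: 8 + 6 + 4 + 0 + 4 + 3 + 2 + 0 + 0 = 27

27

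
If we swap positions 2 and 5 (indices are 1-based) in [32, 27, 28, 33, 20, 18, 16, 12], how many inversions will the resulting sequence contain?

23 inversions

Positions 2 and 5 hold 27 and 20; after swapping, the array is [32, 20, 28, 33, 27, 18, 16, 12].
For each element, count later entries that are smaller:
32: 6
20: 3
28: 4
33: 4
27: 3
18: 2
16: 1
12: 0
Sum: 6 + 3 + 4 + 4 + 3 + 2 + 1 + 0 = 23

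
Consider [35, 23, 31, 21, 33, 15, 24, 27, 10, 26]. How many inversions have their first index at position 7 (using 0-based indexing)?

2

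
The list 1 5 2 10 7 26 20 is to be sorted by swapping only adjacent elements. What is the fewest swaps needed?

Minimum adjacent swaps = number of inversions (each swap of adjacent out-of-order elements removes one inversion and no swap can remove more).
Count inversions — for each element, later elements that are smaller:
1: none → 0
5: 2 → 1
2: none → 0
10: 7 → 1
7: none → 0
26: 20 → 1
20: none → 0
Total inversions: 0 + 1 + 0 + 1 + 0 + 1 + 0 = 3

3 swaps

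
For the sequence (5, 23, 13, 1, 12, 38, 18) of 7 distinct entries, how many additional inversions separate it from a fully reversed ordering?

Maximum inversions for 7 distinct elements is C(7, 2) = 7·6/2 = 21.
Current inversions — for each element, count later smaller elements:
5: 1
23: 4
13: 2
1: 0
12: 0
38: 1
18: 0
Current total: 1 + 4 + 2 + 0 + 0 + 1 + 0 = 8
Shortfall: 21 − 8 = 13

13 inversions short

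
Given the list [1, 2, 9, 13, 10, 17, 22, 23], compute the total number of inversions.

Element-by-element contributions:
1 → none → 0
2 → none → 0
9 → none → 0
13 → 10 → 1
10 → none → 0
17 → none → 0
22 → none → 0
23 → none → 0
Sum: 0 + 0 + 0 + 1 + 0 + 0 + 0 + 0 = 1

1 inversion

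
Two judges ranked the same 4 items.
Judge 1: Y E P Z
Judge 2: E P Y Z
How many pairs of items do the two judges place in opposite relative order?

2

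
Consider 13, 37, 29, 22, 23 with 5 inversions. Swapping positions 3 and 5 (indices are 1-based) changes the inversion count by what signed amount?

-1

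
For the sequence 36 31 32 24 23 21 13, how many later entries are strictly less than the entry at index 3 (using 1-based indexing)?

4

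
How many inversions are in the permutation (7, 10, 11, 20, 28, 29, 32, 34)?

Sweep left to right; for each value list the smaller values that follow it:
7 → none → 0
10 → none → 0
11 → none → 0
20 → none → 0
28 → none → 0
29 → none → 0
32 → none → 0
34 → none → 0
Sum: 0 + 0 + 0 + 0 + 0 + 0 + 0 + 0 = 0

0 inversions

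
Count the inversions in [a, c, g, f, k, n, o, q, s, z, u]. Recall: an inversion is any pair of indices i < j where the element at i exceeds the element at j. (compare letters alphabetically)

2

Element-by-element contributions:
a → none → 0
c → none → 0
g → f → 1
f → none → 0
k → none → 0
n → none → 0
o → none → 0
q → none → 0
s → none → 0
z → u → 1
u → none → 0
Sum: 0 + 0 + 1 + 0 + 0 + 0 + 0 + 0 + 0 + 1 + 0 = 2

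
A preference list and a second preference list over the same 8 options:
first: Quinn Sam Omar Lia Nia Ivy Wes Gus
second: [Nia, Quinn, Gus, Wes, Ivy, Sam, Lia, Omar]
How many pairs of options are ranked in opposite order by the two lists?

Pairs: 17

Assign each item its position (1..8) in the first ordering, then rewrite the second ordering as that position sequence:
positions: Quinn→1, Sam→2, Omar→3, Lia→4, Nia→5, Ivy→6, Wes→7, Gus→8
second ordering as positions: [5, 1, 8, 7, 6, 2, 4, 3]
Discordant pairs = inversions in this position sequence.
5: 1, 2, 4, 3 → 4
1: 0
8: 7, 6, 2, 4, 3 → 5
7: 6, 2, 4, 3 → 4
6: 2, 4, 3 → 3
2: 0
4: 3 → 1
3: 0
Total: 4 + 0 + 5 + 4 + 3 + 0 + 1 + 0 = 17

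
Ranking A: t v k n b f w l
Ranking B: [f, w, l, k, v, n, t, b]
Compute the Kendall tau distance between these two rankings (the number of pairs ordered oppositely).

19

Assign each item its position (1..8) in the first ordering, then rewrite the second ordering as that position sequence:
positions: t→1, v→2, k→3, n→4, b→5, f→6, w→7, l→8
second ordering as positions: [6, 7, 8, 3, 2, 4, 1, 5]
Discordant pairs = inversions in this position sequence.
6: 3, 2, 4, 1, 5 → 5
7: 3, 2, 4, 1, 5 → 5
8: 3, 2, 4, 1, 5 → 5
3: 2, 1 → 2
2: 1 → 1
4: 1 → 1
1: 0
5: 0
Total: 5 + 5 + 5 + 2 + 1 + 1 + 0 + 0 = 19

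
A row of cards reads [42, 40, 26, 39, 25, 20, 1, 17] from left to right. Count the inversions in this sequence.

Element-by-element contributions:
42 → 40, 26, 39, 25, 20, 1, 17 → 7
40 → 26, 39, 25, 20, 1, 17 → 6
26 → 25, 20, 1, 17 → 4
39 → 25, 20, 1, 17 → 4
25 → 20, 1, 17 → 3
20 → 1, 17 → 2
1 → none → 0
17 → none → 0
Sum: 7 + 6 + 4 + 4 + 3 + 2 + 0 + 0 = 26

There are 26 inversions.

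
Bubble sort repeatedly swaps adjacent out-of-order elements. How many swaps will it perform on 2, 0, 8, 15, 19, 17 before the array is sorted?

Minimum adjacent swaps = number of inversions (each swap of adjacent out-of-order elements removes one inversion and no swap can remove more).
Count inversions — for each element, later elements that are smaller:
2: 0 → 1
0: none → 0
8: none → 0
15: none → 0
19: 17 → 1
17: none → 0
Total inversions: 1 + 0 + 0 + 0 + 1 + 0 = 2

2 swaps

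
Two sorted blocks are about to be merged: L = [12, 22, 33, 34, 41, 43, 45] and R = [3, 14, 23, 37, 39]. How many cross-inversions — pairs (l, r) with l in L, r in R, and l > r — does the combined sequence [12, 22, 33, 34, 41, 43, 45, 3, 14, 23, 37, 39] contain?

For each element r of the right run, count left-run elements greater than r:
r = 3: 12, 22, 33, 34, 41, 43, 45 → 7
r = 14: 22, 33, 34, 41, 43, 45 → 6
r = 23: 33, 34, 41, 43, 45 → 5
r = 37: 41, 43, 45 → 3
r = 39: 41, 43, 45 → 3
Cross-inversions: 7 + 6 + 5 + 3 + 3 = 24

24 cross-inversions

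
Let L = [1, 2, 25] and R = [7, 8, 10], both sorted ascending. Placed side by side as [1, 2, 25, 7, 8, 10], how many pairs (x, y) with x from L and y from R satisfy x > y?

Count, for every r in R, how many entries of L exceed r:
r = 7: 25 → 1
r = 8: 25 → 1
r = 10: 25 → 1
Cross-inversions: 1 + 1 + 1 = 3

3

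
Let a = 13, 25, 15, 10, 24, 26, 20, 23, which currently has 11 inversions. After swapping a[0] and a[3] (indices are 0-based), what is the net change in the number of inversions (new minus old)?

Positions 0 and 3 hold 13 and 10; after swapping, the array is [10, 25, 15, 13, 24, 26, 20, 23].
Sweep left to right; for each value list the smaller values that follow it:
10: 0
25: 5
15: 1
13: 0
24: 2
26: 2
20: 0
23: 0
Sum: 0 + 5 + 1 + 0 + 2 + 2 + 0 + 0 = 10
Change: 10 − 11 = -1

-1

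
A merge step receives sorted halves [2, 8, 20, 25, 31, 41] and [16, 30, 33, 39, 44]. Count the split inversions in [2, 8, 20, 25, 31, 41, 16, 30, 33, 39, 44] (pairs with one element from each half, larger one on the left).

Count, for every r in R, how many entries of L exceed r:
r = 16: 20, 25, 31, 41 → 4
r = 30: 31, 41 → 2
r = 33: 41 → 1
r = 39: 41 → 1
r = 44: none → 0
Cross-inversions: 4 + 2 + 1 + 1 + 0 = 8

8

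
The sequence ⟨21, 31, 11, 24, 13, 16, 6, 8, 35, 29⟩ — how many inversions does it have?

Count, for each position, how many later elements it exceeds:
21: 5
31: 7
11: 2
24: 4
13: 2
16: 2
6: 0
8: 0
35: 1
29: 0
Sum: 5 + 7 + 2 + 4 + 2 + 2 + 0 + 0 + 1 + 0 = 23

23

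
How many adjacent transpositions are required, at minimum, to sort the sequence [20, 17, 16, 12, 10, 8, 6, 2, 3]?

Minimum adjacent swaps = number of inversions (each swap of adjacent out-of-order elements removes one inversion and no swap can remove more).
Count inversions — for each element, later elements that are smaller:
20: 17, 16, 12, 10, 8, 6, 2, 3 → 8
17: 16, 12, 10, 8, 6, 2, 3 → 7
16: 12, 10, 8, 6, 2, 3 → 6
12: 10, 8, 6, 2, 3 → 5
10: 8, 6, 2, 3 → 4
8: 6, 2, 3 → 3
6: 2, 3 → 2
2: none → 0
3: none → 0
Total inversions: 8 + 7 + 6 + 5 + 4 + 3 + 2 + 0 + 0 = 35

35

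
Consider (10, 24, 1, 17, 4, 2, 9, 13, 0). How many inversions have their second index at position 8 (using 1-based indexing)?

2 such elements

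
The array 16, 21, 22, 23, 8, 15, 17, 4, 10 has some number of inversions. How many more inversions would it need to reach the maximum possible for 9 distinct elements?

12

Maximum inversions for 9 distinct elements is C(9, 2) = 9·8/2 = 36.
Current inversions — for each element, count later smaller elements:
16: 4
21: 5
22: 5
23: 5
8: 1
15: 2
17: 2
4: 0
10: 0
Current total: 4 + 5 + 5 + 5 + 1 + 2 + 2 + 0 + 0 = 24
Shortfall: 36 − 24 = 12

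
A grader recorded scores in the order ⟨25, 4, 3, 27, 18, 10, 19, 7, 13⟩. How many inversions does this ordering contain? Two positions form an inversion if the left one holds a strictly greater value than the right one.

For each element, count later entries that are smaller:
25 → 4, 3, 18, 10, 19, 7, 13 → 7
4 → 3 → 1
3 → none → 0
27 → 18, 10, 19, 7, 13 → 5
18 → 10, 7, 13 → 3
10 → 7 → 1
19 → 7, 13 → 2
7 → none → 0
13 → none → 0
Sum: 7 + 1 + 0 + 5 + 3 + 1 + 2 + 0 + 0 = 19

There are 19 out-of-order pairs.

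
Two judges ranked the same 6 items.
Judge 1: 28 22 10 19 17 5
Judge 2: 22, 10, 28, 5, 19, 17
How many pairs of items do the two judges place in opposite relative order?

There are 4 discordant pairs.

Assign each item its position (1..6) in the first ordering, then rewrite the second ordering as that position sequence:
positions: 28→1, 22→2, 10→3, 19→4, 17→5, 5→6
second ordering as positions: [2, 3, 1, 6, 4, 5]
Discordant pairs = inversions in this position sequence.
2: 1 → 1
3: 1 → 1
1: 0
6: 4, 5 → 2
4: 0
5: 0
Total: 1 + 1 + 0 + 2 + 0 + 0 = 4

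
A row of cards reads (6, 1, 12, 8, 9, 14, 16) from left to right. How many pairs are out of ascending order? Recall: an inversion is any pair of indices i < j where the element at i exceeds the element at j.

Sweep left to right; for each value list the smaller values that follow it:
6: 1
1: 0
12: 2
8: 0
9: 0
14: 0
16: 0
Sum: 1 + 0 + 2 + 0 + 0 + 0 + 0 = 3

There are 3 inversions.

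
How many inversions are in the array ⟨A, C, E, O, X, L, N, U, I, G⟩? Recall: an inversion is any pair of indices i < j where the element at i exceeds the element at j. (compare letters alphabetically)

Sweep left to right; for each value list the smaller values that follow it:
A: 0
C: 0
E: 0
O: 4
X: 5
L: 2
N: 2
U: 2
I: 1
G: 0
Sum: 0 + 0 + 0 + 4 + 5 + 2 + 2 + 2 + 1 + 0 = 16

16 inversions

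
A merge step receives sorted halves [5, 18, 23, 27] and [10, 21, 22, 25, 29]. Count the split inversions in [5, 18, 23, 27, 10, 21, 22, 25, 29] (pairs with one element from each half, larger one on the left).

Split inversions: 8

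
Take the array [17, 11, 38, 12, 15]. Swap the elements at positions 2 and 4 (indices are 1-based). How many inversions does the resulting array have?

Positions 2 and 4 hold 11 and 12; after swapping, the array is [17, 12, 38, 11, 15].
Sweep left to right; for each value list the smaller values that follow it:
17 → 12, 11, 15 → 3
12 → 11 → 1
38 → 11, 15 → 2
11 → none → 0
15 → none → 0
Sum: 3 + 1 + 2 + 0 + 0 = 6

6 inversions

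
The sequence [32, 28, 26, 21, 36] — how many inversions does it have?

Out-of-order index pairs (1-indexed):
(1,2): 32 > 28
(1,3): 32 > 26
(1,4): 32 > 21
(2,3): 28 > 26
(2,4): 28 > 21
(3,4): 26 > 21
That's 6 pairs.

There are 6 out-of-order pairs.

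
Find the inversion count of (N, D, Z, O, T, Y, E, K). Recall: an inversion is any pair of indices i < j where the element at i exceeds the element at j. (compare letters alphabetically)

14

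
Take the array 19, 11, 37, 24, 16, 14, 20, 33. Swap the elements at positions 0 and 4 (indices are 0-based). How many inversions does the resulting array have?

11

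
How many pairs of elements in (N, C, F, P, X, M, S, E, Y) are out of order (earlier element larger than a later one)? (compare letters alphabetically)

Count, for each position, how many later elements it exceeds:
N → C, F, M, E → 4
C → none → 0
F → E → 1
P → M, E → 2
X → M, S, E → 3
M → E → 1
S → E → 1
E → none → 0
Y → none → 0
Sum: 4 + 0 + 1 + 2 + 3 + 1 + 1 + 0 + 0 = 12

12 inversions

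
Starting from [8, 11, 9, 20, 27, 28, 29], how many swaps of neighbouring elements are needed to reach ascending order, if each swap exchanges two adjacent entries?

1 adjacent swap

The minimum number of adjacent swaps to sort an array equals its inversion count, since every such swap removes exactly one inversion.
Count inversions — for each element, later elements that are smaller:
8: none → 0
11: 9 → 1
9: none → 0
20: none → 0
27: none → 0
28: none → 0
29: none → 0
Total inversions: 0 + 1 + 0 + 0 + 0 + 0 + 0 = 1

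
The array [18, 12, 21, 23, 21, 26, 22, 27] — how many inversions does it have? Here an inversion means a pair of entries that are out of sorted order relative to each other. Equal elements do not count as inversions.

Element-by-element contributions:
18 → 12 → 1
12 → none → 0
21 → none → 0
23 → 21, 22 → 2
21 → none → 0
26 → 22 → 1
22 → none → 0
27 → none → 0
Sum: 1 + 0 + 0 + 2 + 0 + 1 + 0 + 0 = 4

4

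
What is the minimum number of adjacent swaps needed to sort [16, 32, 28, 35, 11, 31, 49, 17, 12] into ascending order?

Each adjacent swap fixes exactly one inversion, so the minimum swap count equals the number of inversions.
Count inversions — for each element, later elements that are smaller:
16: 11, 12 → 2
32: 28, 11, 31, 17, 12 → 5
28: 11, 17, 12 → 3
35: 11, 31, 17, 12 → 4
11: none → 0
31: 17, 12 → 2
49: 17, 12 → 2
17: 12 → 1
12: none → 0
Total inversions: 2 + 5 + 3 + 4 + 0 + 2 + 2 + 1 + 0 = 19

19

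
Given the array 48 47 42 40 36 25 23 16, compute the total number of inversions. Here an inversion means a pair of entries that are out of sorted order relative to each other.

Element-by-element contributions:
48: 7
47: 6
42: 5
40: 4
36: 3
25: 2
23: 1
16: 0
Sum: 7 + 6 + 5 + 4 + 3 + 2 + 1 + 0 = 28

There are 28 inversions.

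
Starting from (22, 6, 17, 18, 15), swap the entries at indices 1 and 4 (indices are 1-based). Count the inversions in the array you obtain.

5

Positions 1 and 4 hold 22 and 18; after swapping, the array is [18, 6, 17, 22, 15].
Sweep left to right; for each value list the smaller values that follow it:
18: 3
6: 0
17: 1
22: 1
15: 0
Sum: 3 + 0 + 1 + 1 + 0 = 5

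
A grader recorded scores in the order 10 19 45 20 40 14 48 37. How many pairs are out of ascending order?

Count, for each position, how many later elements it exceeds:
10 → none → 0
19 → 14 → 1
45 → 20, 40, 14, 37 → 4
20 → 14 → 1
40 → 14, 37 → 2
14 → none → 0
48 → 37 → 1
37 → none → 0
Sum: 0 + 1 + 4 + 1 + 2 + 0 + 1 + 0 = 9

9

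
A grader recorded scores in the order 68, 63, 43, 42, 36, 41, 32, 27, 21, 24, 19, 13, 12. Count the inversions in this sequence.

76

Count, for each position, how many later elements it exceeds:
68: 12
63: 11
43: 10
42: 9
36: 7
41: 7
32: 6
27: 5
21: 3
24: 3
19: 2
13: 1
12: 0
Sum: 12 + 11 + 10 + 9 + 7 + 7 + 6 + 5 + 3 + 3 + 2 + 1 + 0 = 76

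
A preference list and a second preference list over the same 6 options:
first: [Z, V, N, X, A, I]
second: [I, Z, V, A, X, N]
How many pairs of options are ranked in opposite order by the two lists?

Assign each item its position (1..6) in the first ordering, then rewrite the second ordering as that position sequence:
positions: Z→1, V→2, N→3, X→4, A→5, I→6
second ordering as positions: [6, 1, 2, 5, 4, 3]
Discordant pairs = inversions in this position sequence.
6: 1, 2, 5, 4, 3 → 5
1: 0
2: 0
5: 4, 3 → 2
4: 3 → 1
3: 0
Total: 5 + 0 + 0 + 2 + 1 + 0 = 8

8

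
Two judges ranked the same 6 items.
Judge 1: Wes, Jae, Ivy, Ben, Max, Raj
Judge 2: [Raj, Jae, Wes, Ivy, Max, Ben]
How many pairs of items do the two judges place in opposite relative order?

7

Assign each item its position (1..6) in the first ordering, then rewrite the second ordering as that position sequence:
positions: Wes→1, Jae→2, Ivy→3, Ben→4, Max→5, Raj→6
second ordering as positions: [6, 2, 1, 3, 5, 4]
Discordant pairs = inversions in this position sequence.
6: 2, 1, 3, 5, 4 → 5
2: 1 → 1
1: 0
3: 0
5: 4 → 1
4: 0
Total: 5 + 1 + 0 + 0 + 1 + 0 = 7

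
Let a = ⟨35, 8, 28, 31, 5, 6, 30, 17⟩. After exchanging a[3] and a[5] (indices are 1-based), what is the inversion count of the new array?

16

Positions 3 and 5 hold 28 and 5; after swapping, the array is [35, 8, 5, 31, 28, 6, 30, 17].
Count, for each position, how many later elements it exceeds:
35 → 8, 5, 31, 28, 6, 30, 17 → 7
8 → 5, 6 → 2
5 → none → 0
31 → 28, 6, 30, 17 → 4
28 → 6, 17 → 2
6 → none → 0
30 → 17 → 1
17 → none → 0
Sum: 7 + 2 + 0 + 4 + 2 + 0 + 1 + 0 = 16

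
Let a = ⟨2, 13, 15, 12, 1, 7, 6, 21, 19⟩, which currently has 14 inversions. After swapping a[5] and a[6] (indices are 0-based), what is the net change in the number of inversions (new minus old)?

-1

Positions 5 and 6 hold 7 and 6; after swapping, the array is [2, 13, 15, 12, 1, 6, 7, 21, 19].
For each element, count later entries that are smaller:
2 → 1 → 1
13 → 12, 1, 6, 7 → 4
15 → 12, 1, 6, 7 → 4
12 → 1, 6, 7 → 3
1 → none → 0
6 → none → 0
7 → none → 0
21 → 19 → 1
19 → none → 0
Sum: 1 + 4 + 4 + 3 + 0 + 0 + 0 + 1 + 0 = 13
Change: 13 − 14 = -1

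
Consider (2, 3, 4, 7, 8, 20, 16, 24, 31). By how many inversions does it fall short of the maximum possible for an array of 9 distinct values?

35 inversions short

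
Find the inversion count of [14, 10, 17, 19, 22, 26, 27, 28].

There is 1 inversion.

Sweep left to right; for each value list the smaller values that follow it:
14 → 10 → 1
10 → none → 0
17 → none → 0
19 → none → 0
22 → none → 0
26 → none → 0
27 → none → 0
28 → none → 0
Sum: 1 + 0 + 0 + 0 + 0 + 0 + 0 + 0 = 1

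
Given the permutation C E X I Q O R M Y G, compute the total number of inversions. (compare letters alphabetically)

16

Sweep left to right; for each value list the smaller values that follow it:
C: 0
E: 0
X: 6
I: 1
Q: 3
O: 2
R: 2
M: 1
Y: 1
G: 0
Sum: 0 + 0 + 6 + 1 + 3 + 2 + 2 + 1 + 1 + 0 = 16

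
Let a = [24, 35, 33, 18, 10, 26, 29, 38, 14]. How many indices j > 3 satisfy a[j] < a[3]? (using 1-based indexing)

5 such elements

The element at index 3 is 33.
Elements after it: 18, 10, 26, 29, 38, 14
Those smaller than 33: 18, 10, 26, 29, 14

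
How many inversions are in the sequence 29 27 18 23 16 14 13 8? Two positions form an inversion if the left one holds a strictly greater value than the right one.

27

Element-by-element contributions:
29: 7
27: 6
18: 4
23: 4
16: 3
14: 2
13: 1
8: 0
Sum: 7 + 6 + 4 + 4 + 3 + 2 + 1 + 0 = 27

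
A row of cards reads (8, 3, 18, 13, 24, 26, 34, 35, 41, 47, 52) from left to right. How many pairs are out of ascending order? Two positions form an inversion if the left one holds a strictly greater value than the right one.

Inversions: 2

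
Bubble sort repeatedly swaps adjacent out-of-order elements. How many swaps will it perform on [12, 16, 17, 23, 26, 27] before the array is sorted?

0

Minimum adjacent swaps = number of inversions (each swap of adjacent out-of-order elements removes one inversion and no swap can remove more).
Count inversions — for each element, later elements that are smaller:
12: none → 0
16: none → 0
17: none → 0
23: none → 0
26: none → 0
27: none → 0
Total inversions: 0 + 0 + 0 + 0 + 0 + 0 = 0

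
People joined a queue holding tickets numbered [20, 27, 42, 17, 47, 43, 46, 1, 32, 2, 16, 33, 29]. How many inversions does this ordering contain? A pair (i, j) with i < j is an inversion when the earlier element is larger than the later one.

Sweep left to right; for each value list the smaller values that follow it:
20: 4
27: 4
42: 7
17: 3
47: 8
43: 6
46: 6
1: 0
32: 3
2: 0
16: 0
33: 1
29: 0
Sum: 4 + 4 + 7 + 3 + 8 + 6 + 6 + 0 + 3 + 0 + 0 + 1 + 0 = 42

42 out-of-order pairs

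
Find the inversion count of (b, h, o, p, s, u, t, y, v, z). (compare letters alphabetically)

2

Sweep left to right; for each value list the smaller values that follow it:
b → none → 0
h → none → 0
o → none → 0
p → none → 0
s → none → 0
u → t → 1
t → none → 0
y → v → 1
v → none → 0
z → none → 0
Sum: 0 + 0 + 0 + 0 + 0 + 1 + 0 + 1 + 0 + 0 = 2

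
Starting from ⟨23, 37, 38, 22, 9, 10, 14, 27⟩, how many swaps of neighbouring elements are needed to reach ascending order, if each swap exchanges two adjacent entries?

17

Each adjacent swap fixes exactly one inversion, so the minimum swap count equals the number of inversions.
Count inversions — for each element, later elements that are smaller:
23: 22, 9, 10, 14 → 4
37: 22, 9, 10, 14, 27 → 5
38: 22, 9, 10, 14, 27 → 5
22: 9, 10, 14 → 3
9: none → 0
10: none → 0
14: none → 0
27: none → 0
Total inversions: 4 + 5 + 5 + 3 + 0 + 0 + 0 + 0 = 17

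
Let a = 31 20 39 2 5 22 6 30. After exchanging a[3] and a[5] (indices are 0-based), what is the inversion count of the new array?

There are 18 inversions.

Positions 3 and 5 hold 2 and 22; after swapping, the array is [31, 20, 39, 22, 5, 2, 6, 30].
For each element, count later entries that are smaller:
31 → 20, 22, 5, 2, 6, 30 → 6
20 → 5, 2, 6 → 3
39 → 22, 5, 2, 6, 30 → 5
22 → 5, 2, 6 → 3
5 → 2 → 1
2 → none → 0
6 → none → 0
30 → none → 0
Sum: 6 + 3 + 5 + 3 + 1 + 0 + 0 + 0 = 18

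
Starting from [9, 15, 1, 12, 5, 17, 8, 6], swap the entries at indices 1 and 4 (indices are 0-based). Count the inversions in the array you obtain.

Positions 1 and 4 hold 15 and 5; after swapping, the array is [9, 5, 1, 12, 15, 17, 8, 6].
Count, for each position, how many later elements it exceeds:
9 → 5, 1, 8, 6 → 4
5 → 1 → 1
1 → none → 0
12 → 8, 6 → 2
15 → 8, 6 → 2
17 → 8, 6 → 2
8 → 6 → 1
6 → none → 0
Sum: 4 + 1 + 0 + 2 + 2 + 2 + 1 + 0 = 12

12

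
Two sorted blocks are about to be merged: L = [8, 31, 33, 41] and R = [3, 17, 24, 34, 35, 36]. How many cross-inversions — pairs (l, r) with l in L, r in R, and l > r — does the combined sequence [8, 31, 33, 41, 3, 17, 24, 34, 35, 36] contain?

For each element r of the right run, count left-run elements greater than r:
r = 3: 8, 31, 33, 41 → 4
r = 17: 31, 33, 41 → 3
r = 24: 31, 33, 41 → 3
r = 34: 41 → 1
r = 35: 41 → 1
r = 36: 41 → 1
Cross-inversions: 4 + 3 + 3 + 1 + 1 + 1 = 13

13 split inversions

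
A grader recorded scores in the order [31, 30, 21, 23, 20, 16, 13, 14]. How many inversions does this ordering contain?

26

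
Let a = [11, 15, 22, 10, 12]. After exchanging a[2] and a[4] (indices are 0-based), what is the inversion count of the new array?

4 inversions

Positions 2 and 4 hold 22 and 12; after swapping, the array is [11, 15, 12, 10, 22].
Count, for each position, how many later elements it exceeds:
11 → 10 → 1
15 → 12, 10 → 2
12 → 10 → 1
10 → none → 0
22 → none → 0
Sum: 1 + 2 + 1 + 0 + 0 = 4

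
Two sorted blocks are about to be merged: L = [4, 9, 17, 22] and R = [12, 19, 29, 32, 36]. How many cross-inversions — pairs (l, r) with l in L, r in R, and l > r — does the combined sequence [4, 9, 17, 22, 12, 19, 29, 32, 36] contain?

For each element r of the right run, count left-run elements greater than r:
r = 12: 17, 22 → 2
r = 19: 22 → 1
r = 29: none → 0
r = 32: none → 0
r = 36: none → 0
Cross-inversions: 2 + 1 + 0 + 0 + 0 = 3

3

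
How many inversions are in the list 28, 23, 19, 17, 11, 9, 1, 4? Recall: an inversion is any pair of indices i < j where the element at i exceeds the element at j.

Inversions: 27

Count, for each position, how many later elements it exceeds:
28 → 23, 19, 17, 11, 9, 1, 4 → 7
23 → 19, 17, 11, 9, 1, 4 → 6
19 → 17, 11, 9, 1, 4 → 5
17 → 11, 9, 1, 4 → 4
11 → 9, 1, 4 → 3
9 → 1, 4 → 2
1 → none → 0
4 → none → 0
Sum: 7 + 6 + 5 + 4 + 3 + 2 + 0 + 0 = 27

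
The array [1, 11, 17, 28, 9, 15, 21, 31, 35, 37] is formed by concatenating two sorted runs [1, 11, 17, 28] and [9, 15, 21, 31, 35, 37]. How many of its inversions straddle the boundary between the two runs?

Count, for every r in R, how many entries of L exceed r:
r = 9: 11, 17, 28 → 3
r = 15: 17, 28 → 2
r = 21: 28 → 1
r = 31: none → 0
r = 35: none → 0
r = 37: none → 0
Cross-inversions: 3 + 2 + 1 + 0 + 0 + 0 = 6

6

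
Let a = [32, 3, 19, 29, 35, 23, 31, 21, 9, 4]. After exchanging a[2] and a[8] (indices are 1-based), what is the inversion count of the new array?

31 inversions

Positions 2 and 8 hold 3 and 21; after swapping, the array is [32, 21, 19, 29, 35, 23, 31, 3, 9, 4].
Sweep left to right; for each value list the smaller values that follow it:
32: 8
21: 4
19: 3
29: 4
35: 5
23: 3
31: 3
3: 0
9: 1
4: 0
Sum: 8 + 4 + 3 + 4 + 5 + 3 + 3 + 0 + 1 + 0 = 31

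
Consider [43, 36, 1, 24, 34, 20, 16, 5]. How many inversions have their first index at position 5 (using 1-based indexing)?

3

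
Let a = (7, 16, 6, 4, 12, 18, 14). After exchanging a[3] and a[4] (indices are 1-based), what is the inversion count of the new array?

7 inversions

Positions 3 and 4 hold 6 and 4; after swapping, the array is [7, 16, 4, 6, 12, 18, 14].
Count, for each position, how many later elements it exceeds:
7 → 4, 6 → 2
16 → 4, 6, 12, 14 → 4
4 → none → 0
6 → none → 0
12 → none → 0
18 → 14 → 1
14 → none → 0
Sum: 2 + 4 + 0 + 0 + 0 + 1 + 0 = 7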